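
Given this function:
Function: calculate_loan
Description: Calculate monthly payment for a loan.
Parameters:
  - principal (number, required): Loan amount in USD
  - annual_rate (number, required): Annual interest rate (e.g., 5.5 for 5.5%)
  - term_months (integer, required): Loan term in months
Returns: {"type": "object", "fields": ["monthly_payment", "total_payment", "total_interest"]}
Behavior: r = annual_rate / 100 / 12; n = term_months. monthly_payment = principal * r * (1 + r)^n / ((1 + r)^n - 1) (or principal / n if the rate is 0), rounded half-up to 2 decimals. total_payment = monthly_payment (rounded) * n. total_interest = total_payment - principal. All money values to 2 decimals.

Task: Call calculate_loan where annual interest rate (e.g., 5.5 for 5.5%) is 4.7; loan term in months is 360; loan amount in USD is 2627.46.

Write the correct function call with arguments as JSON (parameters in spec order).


Mapping each described value to its parameter name:
  'Annual interest rate (e.g., 5.5 for 5.5%)' -> annual_rate = 4.7
  'Loan term in months' -> term_months = 360
  'Loan amount in USD' -> principal = 2627.46
calculate_loan({"principal": 2627.46, "annual_rate": 4.7, "term_months": 360})


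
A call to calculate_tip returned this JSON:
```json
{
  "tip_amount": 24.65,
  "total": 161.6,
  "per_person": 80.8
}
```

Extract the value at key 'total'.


161.6


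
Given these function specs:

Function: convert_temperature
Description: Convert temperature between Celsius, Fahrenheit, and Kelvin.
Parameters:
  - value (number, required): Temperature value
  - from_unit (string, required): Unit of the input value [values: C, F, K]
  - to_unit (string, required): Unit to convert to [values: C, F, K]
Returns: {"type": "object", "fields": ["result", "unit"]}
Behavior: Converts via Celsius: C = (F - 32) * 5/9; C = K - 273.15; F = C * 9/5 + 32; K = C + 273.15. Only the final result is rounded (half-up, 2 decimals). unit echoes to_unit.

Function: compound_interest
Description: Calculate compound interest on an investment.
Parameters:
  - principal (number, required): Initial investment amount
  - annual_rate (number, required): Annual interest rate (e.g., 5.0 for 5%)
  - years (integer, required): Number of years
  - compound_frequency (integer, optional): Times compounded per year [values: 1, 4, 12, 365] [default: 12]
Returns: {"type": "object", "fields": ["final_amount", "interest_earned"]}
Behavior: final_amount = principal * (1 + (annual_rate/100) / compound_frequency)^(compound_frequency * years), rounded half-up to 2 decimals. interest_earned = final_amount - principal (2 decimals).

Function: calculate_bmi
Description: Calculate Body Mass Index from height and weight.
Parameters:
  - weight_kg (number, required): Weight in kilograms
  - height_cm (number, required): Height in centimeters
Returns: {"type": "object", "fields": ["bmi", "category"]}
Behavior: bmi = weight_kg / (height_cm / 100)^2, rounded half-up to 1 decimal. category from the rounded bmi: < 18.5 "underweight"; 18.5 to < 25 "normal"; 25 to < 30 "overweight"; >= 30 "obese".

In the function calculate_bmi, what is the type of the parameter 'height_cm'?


The calculate_bmi spec declares:
  - height_cm (number, required): Height in centimeters
Type:
number


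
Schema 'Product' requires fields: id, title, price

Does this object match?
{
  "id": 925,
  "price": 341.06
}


Checking required fields...
Missing: title
Invalid - missing required field 'title'


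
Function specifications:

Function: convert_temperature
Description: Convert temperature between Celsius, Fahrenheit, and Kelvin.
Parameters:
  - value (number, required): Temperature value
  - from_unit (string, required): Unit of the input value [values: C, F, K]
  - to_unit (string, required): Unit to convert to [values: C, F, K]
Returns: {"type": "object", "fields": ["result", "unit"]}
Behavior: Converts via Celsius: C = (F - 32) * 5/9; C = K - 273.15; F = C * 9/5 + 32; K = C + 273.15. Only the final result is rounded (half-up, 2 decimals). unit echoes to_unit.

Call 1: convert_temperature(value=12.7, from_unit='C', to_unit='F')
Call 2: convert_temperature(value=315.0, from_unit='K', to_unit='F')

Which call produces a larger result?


Call 1:
  Input already in C: 12.7
  To F: 12.7 * 9/5 + 32 = 54.86
  Round to 2 decimals: 54.86
  -> 54.86 F
Call 2:
  To C: 315 - 273.15 = 41.85
  To F: 41.85 * 9/5 + 32 = 107.33
  Round to 2 decimals: 107.33
  -> 107.33 F
Call 2 (107.33 F)


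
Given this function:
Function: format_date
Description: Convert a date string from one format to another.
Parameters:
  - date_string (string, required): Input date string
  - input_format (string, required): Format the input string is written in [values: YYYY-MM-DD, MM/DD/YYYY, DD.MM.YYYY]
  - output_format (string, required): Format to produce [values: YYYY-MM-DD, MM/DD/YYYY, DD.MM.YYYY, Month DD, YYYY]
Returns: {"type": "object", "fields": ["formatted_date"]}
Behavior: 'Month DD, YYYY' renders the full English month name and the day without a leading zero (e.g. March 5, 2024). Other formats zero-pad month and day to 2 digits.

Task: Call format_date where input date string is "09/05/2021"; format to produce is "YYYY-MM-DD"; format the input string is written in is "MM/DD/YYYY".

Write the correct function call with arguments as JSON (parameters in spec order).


Mapping each described value to its parameter name:
  'Input date string' -> date_string = "09/05/2021"
  'Format to produce' -> output_format = "YYYY-MM-DD"
  'Format the input string is written in' -> input_format = "MM/DD/YYYY"
format_date({"date_string": "09/05/2021", "input_format": "MM/DD/YYYY", "output_format": "YYYY-MM-DD"})


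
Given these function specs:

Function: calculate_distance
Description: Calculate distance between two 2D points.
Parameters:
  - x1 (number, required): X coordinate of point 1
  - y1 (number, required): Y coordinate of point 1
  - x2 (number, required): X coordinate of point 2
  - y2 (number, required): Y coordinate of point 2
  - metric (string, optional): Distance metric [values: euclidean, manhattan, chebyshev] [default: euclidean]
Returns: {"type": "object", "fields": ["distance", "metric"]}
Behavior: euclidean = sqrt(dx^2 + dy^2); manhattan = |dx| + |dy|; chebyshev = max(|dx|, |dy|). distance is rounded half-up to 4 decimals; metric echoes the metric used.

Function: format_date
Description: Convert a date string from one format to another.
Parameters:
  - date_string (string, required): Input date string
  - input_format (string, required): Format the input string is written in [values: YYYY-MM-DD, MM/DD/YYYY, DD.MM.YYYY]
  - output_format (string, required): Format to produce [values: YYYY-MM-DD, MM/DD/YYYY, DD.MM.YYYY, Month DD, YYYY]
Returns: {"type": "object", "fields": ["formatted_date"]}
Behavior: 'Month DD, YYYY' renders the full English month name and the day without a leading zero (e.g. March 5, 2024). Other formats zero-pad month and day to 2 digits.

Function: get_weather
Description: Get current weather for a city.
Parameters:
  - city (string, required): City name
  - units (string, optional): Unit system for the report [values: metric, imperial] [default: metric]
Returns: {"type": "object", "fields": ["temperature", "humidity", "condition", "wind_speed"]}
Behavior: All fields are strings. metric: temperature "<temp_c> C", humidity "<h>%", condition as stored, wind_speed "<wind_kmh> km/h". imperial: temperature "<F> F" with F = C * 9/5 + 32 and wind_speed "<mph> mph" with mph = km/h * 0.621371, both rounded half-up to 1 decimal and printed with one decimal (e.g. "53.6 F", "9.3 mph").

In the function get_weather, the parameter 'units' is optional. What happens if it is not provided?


The get_weather spec declares:
  - units (string, optional): Unit system for the report [values: metric, imperial] [default: metric]
It defaults to metric


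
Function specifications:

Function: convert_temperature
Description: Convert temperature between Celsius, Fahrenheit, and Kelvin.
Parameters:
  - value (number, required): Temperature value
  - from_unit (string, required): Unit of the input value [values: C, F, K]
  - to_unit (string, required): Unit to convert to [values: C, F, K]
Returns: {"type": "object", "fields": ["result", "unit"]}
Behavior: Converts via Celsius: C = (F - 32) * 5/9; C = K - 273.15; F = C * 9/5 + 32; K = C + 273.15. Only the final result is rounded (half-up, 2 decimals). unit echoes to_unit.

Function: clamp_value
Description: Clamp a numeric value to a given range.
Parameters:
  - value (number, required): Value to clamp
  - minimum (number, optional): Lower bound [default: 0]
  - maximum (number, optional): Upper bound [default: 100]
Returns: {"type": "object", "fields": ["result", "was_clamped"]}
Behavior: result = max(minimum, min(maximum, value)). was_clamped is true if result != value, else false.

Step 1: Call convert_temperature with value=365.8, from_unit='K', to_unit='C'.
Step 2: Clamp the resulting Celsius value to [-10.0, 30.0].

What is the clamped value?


Step 1: convert_temperature(value=365.8, from_unit=K, to_unit=C)
  To C: 365.8 - 273.15 = 92.65
  Target is C: 92.65
  Round to 2 decimals: 92.65
  -> result = 92.65 C
Step 2: clamp_value(value=92.65, minimum=-10.0, maximum=30.0)
  result = max(-10.0, min(30.0, 92.65)) = max(-10.0, 30.0) = 30.0
  was_clamped = (30.0 != 92.65) = true
  -> result = 30.0
30.0


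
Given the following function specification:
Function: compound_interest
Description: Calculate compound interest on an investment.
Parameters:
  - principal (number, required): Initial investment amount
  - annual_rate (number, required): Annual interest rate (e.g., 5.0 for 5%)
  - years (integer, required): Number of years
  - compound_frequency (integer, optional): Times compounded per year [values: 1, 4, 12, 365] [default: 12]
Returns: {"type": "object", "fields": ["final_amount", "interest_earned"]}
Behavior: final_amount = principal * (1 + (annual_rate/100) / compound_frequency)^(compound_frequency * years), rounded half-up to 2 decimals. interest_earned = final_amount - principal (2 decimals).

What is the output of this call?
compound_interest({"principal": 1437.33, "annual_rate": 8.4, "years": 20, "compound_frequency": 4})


rate per period = 8.4/100/4 = 0.021 (keep full precision); periods = 4 * 20 = 80
(1 + 0.021)^80 = 5.27301937
final_amount = 1437.33 * 5.27301937 = 7579.068936 -> 7579.07
interest_earned = 7579.07 - 1437.33 = 6141.74
Output:
{"final_amount": 7579.07, "interest_earned": 6141.74}


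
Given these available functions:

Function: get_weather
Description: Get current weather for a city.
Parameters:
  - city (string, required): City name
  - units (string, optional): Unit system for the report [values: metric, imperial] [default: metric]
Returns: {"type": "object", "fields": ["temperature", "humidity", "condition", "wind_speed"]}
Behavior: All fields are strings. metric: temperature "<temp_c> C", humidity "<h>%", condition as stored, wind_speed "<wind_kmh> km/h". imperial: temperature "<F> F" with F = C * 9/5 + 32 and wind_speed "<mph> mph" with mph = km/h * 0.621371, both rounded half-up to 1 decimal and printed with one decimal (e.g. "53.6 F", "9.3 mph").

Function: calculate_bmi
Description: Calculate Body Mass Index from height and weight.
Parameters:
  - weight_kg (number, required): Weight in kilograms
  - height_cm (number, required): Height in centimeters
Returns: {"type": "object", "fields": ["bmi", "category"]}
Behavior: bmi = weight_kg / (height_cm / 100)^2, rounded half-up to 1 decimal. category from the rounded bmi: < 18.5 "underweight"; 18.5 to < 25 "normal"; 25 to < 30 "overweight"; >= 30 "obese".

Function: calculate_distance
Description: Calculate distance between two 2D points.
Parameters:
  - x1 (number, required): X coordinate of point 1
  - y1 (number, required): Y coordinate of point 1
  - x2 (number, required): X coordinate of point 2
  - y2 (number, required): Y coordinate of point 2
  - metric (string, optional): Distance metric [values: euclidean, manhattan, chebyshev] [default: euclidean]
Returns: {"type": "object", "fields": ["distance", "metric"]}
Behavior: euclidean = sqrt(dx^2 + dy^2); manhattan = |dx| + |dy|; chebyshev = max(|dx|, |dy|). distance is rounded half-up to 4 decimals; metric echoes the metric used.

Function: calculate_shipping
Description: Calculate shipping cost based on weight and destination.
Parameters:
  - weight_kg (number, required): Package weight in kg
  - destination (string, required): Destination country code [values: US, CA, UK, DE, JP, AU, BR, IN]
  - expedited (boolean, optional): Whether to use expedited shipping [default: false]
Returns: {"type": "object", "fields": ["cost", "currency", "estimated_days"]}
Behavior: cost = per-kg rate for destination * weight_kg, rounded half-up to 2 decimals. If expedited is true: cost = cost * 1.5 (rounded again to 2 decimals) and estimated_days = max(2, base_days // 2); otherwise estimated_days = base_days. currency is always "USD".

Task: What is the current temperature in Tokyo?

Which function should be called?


The task needs a function whose description is: Get current weather for a city.
get_weather


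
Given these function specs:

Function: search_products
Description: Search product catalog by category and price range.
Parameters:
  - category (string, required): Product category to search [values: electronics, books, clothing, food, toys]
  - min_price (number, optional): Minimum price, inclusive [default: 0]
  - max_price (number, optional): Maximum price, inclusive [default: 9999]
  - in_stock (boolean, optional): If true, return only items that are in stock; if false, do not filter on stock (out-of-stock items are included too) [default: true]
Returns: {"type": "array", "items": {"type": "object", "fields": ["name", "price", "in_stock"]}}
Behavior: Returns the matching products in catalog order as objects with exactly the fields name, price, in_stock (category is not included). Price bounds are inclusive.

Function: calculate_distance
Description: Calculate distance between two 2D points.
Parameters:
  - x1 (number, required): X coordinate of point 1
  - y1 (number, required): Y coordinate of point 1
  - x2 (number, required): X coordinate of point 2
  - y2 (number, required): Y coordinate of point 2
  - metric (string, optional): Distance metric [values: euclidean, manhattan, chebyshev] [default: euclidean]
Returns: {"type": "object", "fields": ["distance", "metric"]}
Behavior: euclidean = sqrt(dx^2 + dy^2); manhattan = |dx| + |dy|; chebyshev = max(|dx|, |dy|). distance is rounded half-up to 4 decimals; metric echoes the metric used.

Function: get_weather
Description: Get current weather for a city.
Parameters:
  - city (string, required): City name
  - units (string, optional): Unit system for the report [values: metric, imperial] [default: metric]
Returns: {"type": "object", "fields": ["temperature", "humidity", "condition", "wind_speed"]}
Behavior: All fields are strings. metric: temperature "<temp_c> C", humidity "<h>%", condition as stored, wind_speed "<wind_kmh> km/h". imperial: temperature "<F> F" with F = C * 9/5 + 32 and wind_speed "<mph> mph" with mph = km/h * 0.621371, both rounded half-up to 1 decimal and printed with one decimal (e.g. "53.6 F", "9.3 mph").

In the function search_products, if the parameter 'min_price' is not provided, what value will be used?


The search_products spec declares:
  - min_price (number, optional): Minimum price, inclusive [default: 0]
Default:
0


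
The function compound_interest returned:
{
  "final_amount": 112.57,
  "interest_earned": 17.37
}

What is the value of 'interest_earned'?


17.37


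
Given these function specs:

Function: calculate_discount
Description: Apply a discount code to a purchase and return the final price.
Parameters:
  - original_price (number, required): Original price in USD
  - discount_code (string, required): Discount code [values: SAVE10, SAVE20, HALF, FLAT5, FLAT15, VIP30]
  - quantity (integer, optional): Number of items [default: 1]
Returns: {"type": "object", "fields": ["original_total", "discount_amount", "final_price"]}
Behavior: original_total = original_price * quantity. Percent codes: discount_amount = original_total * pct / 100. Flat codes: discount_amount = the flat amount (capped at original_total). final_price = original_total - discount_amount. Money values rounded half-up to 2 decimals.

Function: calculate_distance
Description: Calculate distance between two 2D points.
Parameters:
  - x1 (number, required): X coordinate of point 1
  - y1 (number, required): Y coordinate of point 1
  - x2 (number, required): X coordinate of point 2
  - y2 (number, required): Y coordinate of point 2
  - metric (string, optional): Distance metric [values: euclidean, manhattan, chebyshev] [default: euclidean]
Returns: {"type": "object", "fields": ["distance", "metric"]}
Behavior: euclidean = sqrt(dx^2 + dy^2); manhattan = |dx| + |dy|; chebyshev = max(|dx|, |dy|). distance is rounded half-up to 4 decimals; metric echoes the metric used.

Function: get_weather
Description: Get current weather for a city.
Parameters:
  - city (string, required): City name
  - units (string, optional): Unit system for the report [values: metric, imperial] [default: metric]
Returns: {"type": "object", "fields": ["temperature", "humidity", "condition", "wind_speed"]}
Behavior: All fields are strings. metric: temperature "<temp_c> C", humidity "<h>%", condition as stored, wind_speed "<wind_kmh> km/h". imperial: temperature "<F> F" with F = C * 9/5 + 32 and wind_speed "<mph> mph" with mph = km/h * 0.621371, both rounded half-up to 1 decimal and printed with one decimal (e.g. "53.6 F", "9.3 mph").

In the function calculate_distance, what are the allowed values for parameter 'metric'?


The calculate_distance spec declares:
  - metric (string, optional): Distance metric [values: euclidean, manhattan, chebyshev] [default: euclidean]
Allowed values:
euclidean, manhattan, chebyshev


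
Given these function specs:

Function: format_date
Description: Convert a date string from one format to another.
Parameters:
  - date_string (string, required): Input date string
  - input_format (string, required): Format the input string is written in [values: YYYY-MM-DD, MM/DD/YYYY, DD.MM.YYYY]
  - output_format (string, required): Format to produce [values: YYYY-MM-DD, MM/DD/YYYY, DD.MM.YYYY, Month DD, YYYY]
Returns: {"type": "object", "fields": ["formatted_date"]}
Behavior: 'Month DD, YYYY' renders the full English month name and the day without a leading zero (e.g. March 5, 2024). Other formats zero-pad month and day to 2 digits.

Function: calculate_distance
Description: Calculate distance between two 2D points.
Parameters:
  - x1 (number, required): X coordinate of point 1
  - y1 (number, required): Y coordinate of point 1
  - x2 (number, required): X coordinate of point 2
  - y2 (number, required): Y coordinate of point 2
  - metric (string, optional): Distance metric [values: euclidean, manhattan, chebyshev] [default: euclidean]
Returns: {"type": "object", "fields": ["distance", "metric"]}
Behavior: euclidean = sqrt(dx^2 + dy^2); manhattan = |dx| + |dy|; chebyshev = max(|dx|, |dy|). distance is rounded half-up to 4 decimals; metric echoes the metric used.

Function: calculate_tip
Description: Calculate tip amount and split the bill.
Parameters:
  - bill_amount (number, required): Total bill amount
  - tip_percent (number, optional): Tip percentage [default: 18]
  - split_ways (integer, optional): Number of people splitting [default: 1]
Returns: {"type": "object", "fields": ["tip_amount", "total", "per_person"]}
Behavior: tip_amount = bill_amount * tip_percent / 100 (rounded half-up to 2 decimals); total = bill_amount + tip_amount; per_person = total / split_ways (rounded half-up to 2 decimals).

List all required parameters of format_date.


Parameters of format_date and their required/optional flag:
  date_string: required
  input_format: required
  output_format: required
date_string, input_format, output_format


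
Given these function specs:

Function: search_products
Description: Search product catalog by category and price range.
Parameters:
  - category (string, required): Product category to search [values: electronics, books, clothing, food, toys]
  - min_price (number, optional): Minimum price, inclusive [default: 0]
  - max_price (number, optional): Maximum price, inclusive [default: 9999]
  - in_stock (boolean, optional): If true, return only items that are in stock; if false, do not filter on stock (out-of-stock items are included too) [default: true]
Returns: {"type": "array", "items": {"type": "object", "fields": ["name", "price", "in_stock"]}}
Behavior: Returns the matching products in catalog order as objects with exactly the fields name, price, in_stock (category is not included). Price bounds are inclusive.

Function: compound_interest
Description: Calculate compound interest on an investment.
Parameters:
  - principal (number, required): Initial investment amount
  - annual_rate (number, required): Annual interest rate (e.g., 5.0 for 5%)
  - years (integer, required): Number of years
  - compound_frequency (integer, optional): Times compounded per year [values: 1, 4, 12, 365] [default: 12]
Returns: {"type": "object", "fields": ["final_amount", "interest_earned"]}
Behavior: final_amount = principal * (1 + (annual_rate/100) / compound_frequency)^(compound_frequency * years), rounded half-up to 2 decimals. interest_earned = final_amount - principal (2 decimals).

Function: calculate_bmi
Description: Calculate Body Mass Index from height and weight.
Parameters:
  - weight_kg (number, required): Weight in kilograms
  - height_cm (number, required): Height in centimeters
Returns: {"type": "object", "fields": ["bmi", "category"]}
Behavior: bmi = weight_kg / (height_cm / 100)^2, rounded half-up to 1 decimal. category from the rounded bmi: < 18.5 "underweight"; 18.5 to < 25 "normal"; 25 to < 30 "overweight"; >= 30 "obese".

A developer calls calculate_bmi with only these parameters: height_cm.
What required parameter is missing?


Required parameters: weight_kg, height_cm
Provided: height_cm
Missing: weight_kg
weight_kg


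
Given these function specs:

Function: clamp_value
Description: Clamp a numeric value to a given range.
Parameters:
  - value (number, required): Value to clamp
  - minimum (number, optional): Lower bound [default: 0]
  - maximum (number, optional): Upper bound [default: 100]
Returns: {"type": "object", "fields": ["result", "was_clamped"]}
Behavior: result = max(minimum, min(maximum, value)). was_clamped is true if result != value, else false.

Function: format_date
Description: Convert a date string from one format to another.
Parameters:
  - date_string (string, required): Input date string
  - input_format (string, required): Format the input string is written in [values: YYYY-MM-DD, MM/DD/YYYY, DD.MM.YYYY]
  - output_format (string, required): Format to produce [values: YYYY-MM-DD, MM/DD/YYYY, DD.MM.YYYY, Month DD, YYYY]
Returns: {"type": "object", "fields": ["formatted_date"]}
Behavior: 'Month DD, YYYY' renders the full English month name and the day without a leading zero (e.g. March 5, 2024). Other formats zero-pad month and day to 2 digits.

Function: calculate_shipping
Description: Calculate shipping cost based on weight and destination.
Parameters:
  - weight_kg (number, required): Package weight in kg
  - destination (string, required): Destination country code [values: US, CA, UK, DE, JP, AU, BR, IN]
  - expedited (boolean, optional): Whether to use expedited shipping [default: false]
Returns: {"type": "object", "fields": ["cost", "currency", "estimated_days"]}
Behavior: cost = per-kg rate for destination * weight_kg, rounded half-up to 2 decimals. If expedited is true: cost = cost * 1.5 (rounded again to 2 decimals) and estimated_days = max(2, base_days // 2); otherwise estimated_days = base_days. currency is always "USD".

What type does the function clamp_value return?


The clamp_value spec declares Returns: {"type": "object", "fields": ["result", "was_clamped"]}
Type:
object


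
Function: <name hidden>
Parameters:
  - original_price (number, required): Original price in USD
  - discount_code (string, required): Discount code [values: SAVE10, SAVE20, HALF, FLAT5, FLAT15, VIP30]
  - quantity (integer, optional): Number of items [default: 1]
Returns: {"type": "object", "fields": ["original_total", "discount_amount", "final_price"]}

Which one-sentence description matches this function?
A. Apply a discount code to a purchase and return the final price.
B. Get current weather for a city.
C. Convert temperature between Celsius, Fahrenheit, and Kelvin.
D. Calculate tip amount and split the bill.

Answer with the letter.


Parameters original_price, discount_code, quantity and return ["original_total", "discount_amount", "final_price"] fit: Apply a discount code to a purchase and return the final price.
A


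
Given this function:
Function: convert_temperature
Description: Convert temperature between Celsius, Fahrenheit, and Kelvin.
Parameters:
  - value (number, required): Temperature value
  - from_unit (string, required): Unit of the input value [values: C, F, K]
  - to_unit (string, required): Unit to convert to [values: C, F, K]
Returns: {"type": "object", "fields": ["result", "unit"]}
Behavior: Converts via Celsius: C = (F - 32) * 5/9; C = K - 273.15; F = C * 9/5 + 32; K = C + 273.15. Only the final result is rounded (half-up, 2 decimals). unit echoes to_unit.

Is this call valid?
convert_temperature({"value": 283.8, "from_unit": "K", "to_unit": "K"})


Checking all required parameters present and types match... All valid.
Valid


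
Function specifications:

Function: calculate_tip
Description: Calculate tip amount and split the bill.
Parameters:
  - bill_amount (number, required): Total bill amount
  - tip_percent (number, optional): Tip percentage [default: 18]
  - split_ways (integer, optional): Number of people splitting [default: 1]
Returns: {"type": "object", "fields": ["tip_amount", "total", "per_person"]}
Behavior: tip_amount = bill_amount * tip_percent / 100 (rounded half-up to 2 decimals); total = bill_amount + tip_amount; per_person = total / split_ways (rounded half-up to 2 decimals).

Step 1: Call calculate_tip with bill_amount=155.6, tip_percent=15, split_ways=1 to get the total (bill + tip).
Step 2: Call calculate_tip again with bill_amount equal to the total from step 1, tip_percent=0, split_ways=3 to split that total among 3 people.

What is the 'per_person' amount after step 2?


Step 1: calculate_tip(bill_amount=155.6, tip_percent=15, split_ways=1)
  tip_amount = 155.6 * 15/100 = 23.34 -> 23.34
  total = 155.6 + 23.34 = 178.94
  per_person = 178.94 / 1 = 178.94 -> 178.94
  -> total = 178.94
Step 2: calculate_tip(bill_amount=178.94, tip_percent=0, split_ways=3)
  tip_amount = 178.94 * 0/100 = 0 -> 0.00
  total = 178.94 + 0.00 = 178.94
  per_person = 178.94 / 3 = 59.646667 -> 59.65
  -> per_person = 59.65
$59.65


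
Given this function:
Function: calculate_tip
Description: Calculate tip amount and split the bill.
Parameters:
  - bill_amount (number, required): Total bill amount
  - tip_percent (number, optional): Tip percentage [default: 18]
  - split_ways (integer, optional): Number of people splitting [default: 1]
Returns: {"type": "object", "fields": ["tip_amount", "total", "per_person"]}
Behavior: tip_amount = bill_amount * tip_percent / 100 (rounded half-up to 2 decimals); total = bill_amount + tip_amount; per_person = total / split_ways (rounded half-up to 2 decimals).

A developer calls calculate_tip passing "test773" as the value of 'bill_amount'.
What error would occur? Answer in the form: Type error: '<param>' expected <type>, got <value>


Spec: 'bill_amount' is declared as number; "test773" is a string.
Type error: 'bill_amount' expected number, got "test773"


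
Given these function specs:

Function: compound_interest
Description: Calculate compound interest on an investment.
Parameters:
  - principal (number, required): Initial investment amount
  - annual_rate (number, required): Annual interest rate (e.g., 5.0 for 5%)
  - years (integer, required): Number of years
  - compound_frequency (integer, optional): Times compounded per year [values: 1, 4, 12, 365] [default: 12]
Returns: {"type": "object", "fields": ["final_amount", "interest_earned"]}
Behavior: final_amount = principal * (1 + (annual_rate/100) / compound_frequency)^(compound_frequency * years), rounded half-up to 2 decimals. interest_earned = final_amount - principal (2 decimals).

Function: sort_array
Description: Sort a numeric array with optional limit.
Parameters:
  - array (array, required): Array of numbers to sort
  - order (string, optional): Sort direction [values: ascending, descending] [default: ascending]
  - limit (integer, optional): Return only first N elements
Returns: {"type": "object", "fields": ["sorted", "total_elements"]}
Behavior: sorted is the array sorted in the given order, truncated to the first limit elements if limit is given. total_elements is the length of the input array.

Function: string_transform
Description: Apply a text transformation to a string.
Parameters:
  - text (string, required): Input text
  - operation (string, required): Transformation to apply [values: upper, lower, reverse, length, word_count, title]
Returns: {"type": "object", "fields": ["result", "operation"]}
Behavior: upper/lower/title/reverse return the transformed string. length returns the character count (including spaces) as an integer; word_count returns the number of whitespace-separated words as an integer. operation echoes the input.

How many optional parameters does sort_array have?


Parameters of sort_array: array (required), order (optional), limit (optional)
Optional count:
2


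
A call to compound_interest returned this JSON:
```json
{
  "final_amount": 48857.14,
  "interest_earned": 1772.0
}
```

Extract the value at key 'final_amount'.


48857.14


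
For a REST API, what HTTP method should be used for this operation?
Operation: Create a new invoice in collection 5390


GET = read, POST = create, PUT = update/replace, DELETE = remove
This operation is a create.
POST


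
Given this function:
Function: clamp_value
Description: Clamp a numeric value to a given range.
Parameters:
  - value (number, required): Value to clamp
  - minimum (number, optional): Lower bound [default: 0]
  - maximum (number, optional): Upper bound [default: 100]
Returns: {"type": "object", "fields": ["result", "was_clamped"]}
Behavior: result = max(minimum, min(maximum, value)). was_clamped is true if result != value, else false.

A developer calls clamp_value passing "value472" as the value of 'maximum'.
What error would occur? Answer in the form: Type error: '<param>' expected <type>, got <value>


Spec: 'maximum' is declared as number; "value472" is a string.
Type error: 'maximum' expected number, got "value472"


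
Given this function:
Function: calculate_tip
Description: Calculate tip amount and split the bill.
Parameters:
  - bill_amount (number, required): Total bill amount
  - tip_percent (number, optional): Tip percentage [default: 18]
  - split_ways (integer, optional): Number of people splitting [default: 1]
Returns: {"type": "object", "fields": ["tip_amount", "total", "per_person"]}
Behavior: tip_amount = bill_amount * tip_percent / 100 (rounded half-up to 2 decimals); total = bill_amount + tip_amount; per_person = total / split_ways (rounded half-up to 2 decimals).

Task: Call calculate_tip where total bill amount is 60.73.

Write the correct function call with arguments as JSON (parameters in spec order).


Mapping each described value to its parameter name:
  'Total bill amount' -> bill_amount = 60.73
calculate_tip({"bill_amount": 60.73})


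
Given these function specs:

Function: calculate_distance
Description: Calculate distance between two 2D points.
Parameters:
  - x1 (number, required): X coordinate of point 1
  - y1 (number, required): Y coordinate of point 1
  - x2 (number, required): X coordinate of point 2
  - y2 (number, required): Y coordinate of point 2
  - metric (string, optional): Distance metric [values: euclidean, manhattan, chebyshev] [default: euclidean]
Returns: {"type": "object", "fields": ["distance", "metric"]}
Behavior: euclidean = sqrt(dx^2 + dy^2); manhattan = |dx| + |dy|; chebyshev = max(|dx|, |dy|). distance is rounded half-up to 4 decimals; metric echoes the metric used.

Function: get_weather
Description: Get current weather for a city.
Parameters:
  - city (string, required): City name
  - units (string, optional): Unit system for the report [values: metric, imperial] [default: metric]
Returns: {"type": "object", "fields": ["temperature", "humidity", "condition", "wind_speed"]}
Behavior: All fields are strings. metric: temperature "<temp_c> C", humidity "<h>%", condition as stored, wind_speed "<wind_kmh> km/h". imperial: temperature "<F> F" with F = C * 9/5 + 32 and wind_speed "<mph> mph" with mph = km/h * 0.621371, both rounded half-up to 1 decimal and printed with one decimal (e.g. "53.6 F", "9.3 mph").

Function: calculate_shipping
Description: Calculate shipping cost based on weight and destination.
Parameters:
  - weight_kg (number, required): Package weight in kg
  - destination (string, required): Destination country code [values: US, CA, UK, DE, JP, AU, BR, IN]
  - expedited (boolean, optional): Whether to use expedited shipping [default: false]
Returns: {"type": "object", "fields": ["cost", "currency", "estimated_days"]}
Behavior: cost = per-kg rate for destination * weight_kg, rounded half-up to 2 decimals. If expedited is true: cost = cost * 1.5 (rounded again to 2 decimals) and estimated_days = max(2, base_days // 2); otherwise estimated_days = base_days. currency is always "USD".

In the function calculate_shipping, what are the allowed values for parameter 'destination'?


The calculate_shipping spec declares:
  - destination (string, required): Destination country code [values: US, CA, UK, DE, JP, AU, BR, IN]
Allowed values:
US, CA, UK, DE, JP, AU, BR, IN


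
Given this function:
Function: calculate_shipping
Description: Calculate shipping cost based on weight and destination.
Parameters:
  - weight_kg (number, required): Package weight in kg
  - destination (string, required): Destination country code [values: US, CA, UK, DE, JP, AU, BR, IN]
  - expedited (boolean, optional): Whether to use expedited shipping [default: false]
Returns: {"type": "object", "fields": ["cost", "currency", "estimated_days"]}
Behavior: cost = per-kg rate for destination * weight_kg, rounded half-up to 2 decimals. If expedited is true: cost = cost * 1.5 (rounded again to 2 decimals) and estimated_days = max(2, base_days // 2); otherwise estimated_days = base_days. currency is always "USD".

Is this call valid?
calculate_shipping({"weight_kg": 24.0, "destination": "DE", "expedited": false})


Checking all required parameters present and types match... All valid.
Valid


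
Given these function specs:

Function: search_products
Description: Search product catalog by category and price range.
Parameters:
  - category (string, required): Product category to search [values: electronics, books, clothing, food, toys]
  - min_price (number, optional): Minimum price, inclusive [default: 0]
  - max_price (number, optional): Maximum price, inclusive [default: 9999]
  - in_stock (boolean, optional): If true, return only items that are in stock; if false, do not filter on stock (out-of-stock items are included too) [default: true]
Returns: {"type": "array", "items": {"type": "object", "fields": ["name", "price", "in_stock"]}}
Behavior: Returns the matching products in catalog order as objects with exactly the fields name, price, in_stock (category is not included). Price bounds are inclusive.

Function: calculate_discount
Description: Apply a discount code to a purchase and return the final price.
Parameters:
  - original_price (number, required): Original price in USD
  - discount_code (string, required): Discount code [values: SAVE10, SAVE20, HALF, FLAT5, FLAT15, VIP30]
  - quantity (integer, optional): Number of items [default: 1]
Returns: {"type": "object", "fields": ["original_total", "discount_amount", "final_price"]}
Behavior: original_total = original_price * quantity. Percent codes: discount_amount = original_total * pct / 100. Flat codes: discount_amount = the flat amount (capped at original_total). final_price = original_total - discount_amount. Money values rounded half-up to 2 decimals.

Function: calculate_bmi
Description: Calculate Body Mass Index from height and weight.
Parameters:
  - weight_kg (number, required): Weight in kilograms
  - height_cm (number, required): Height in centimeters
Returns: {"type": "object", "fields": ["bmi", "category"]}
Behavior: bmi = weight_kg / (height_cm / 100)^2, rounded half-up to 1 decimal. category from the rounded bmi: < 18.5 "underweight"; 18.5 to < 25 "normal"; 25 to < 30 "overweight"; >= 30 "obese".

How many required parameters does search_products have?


Parameters of search_products: category (required), min_price (optional), max_price (optional), in_stock (optional)
Required count:
1


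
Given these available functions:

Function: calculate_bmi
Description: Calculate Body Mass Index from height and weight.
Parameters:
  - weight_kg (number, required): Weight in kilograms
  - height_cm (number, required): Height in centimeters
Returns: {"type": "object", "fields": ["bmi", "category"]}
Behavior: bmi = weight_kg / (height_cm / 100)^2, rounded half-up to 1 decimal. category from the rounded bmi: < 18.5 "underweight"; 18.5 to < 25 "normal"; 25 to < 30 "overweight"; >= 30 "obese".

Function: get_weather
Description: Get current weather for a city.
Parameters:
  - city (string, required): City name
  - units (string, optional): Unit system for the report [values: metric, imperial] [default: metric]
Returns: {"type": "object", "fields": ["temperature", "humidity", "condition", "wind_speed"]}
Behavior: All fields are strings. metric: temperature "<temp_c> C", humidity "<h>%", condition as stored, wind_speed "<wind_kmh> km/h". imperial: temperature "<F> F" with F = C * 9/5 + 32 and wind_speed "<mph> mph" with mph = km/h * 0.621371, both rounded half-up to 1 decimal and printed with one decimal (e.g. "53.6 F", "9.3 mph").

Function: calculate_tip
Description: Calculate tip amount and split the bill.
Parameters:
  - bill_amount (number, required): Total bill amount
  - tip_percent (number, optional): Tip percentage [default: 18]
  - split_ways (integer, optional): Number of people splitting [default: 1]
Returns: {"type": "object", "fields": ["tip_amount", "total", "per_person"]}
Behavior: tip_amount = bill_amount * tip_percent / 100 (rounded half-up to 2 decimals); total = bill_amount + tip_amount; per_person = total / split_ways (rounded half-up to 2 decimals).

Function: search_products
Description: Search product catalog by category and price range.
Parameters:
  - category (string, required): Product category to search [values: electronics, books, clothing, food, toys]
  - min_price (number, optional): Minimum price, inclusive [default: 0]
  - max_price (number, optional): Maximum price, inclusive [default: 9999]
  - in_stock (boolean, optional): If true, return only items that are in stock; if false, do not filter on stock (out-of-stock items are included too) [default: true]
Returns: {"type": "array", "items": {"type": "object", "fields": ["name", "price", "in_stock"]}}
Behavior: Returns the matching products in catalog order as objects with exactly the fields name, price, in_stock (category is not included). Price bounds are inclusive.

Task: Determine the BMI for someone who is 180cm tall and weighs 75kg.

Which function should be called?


The task needs a function whose description is: Calculate Body Mass Index from height and weight.
calculate_bmi


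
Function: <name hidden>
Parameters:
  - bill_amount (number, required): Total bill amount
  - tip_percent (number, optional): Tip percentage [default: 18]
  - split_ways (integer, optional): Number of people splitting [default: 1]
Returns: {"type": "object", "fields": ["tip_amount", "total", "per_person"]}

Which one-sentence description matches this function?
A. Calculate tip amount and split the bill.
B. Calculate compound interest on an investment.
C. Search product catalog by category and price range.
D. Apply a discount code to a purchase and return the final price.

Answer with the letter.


Parameters bill_amount, tip_percent, split_ways and return ["tip_amount", "total", "per_person"] fit: Calculate tip amount and split the bill.
A
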